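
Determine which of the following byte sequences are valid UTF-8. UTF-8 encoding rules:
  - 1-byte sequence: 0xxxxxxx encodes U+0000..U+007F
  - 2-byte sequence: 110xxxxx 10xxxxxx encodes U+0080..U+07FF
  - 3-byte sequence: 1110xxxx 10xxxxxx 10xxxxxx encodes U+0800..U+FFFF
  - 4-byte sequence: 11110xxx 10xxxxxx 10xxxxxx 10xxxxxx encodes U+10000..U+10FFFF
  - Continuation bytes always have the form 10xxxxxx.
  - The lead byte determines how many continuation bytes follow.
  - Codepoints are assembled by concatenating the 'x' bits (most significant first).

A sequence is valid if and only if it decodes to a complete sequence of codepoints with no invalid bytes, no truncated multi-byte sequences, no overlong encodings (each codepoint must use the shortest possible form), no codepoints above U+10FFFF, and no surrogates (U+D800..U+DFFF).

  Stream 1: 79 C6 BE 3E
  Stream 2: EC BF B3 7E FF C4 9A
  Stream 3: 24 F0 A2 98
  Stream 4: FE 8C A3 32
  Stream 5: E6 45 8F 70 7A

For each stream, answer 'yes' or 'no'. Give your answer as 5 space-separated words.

Answer: yes no no no no

Derivation:
Stream 1: decodes cleanly. VALID
Stream 2: error at byte offset 4. INVALID
Stream 3: error at byte offset 4. INVALID
Stream 4: error at byte offset 0. INVALID
Stream 5: error at byte offset 1. INVALID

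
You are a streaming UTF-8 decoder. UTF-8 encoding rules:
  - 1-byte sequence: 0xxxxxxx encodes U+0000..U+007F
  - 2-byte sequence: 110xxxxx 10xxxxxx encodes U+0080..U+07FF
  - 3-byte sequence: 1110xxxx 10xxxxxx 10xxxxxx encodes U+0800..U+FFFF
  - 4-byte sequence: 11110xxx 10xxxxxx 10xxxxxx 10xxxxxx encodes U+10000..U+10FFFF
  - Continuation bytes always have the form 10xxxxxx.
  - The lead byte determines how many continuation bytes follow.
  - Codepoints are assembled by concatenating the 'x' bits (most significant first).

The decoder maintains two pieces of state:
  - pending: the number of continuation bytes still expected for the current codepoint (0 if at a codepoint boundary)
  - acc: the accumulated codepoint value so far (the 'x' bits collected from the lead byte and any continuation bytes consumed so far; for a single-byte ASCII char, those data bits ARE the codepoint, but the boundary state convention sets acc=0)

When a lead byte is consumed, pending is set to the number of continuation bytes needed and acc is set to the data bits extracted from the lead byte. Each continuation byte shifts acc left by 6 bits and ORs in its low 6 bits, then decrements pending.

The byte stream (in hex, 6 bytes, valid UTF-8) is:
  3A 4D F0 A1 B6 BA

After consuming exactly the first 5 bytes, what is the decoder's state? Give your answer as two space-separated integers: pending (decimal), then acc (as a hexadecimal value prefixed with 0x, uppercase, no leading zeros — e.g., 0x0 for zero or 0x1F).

Answer: 1 0x876

Derivation:
Byte[0]=3A: 1-byte. pending=0, acc=0x0
Byte[1]=4D: 1-byte. pending=0, acc=0x0
Byte[2]=F0: 4-byte lead. pending=3, acc=0x0
Byte[3]=A1: continuation. acc=(acc<<6)|0x21=0x21, pending=2
Byte[4]=B6: continuation. acc=(acc<<6)|0x36=0x876, pending=1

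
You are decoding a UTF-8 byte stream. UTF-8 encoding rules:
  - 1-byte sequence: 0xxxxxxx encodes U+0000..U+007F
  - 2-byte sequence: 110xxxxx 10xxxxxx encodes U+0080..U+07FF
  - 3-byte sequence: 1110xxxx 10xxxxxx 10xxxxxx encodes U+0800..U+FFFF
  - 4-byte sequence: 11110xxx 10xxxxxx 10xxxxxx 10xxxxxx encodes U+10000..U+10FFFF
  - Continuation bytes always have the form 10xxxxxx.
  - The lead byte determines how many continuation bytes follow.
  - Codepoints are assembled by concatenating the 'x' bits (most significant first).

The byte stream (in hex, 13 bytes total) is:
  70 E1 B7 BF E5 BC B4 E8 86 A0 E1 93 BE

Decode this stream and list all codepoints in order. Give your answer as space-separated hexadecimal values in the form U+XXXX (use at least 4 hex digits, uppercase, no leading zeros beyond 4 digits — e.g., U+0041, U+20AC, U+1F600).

Answer: U+0070 U+1DFF U+5F34 U+81A0 U+14FE

Derivation:
Byte[0]=70: 1-byte ASCII. cp=U+0070
Byte[1]=E1: 3-byte lead, need 2 cont bytes. acc=0x1
Byte[2]=B7: continuation. acc=(acc<<6)|0x37=0x77
Byte[3]=BF: continuation. acc=(acc<<6)|0x3F=0x1DFF
Completed: cp=U+1DFF (starts at byte 1)
Byte[4]=E5: 3-byte lead, need 2 cont bytes. acc=0x5
Byte[5]=BC: continuation. acc=(acc<<6)|0x3C=0x17C
Byte[6]=B4: continuation. acc=(acc<<6)|0x34=0x5F34
Completed: cp=U+5F34 (starts at byte 4)
Byte[7]=E8: 3-byte lead, need 2 cont bytes. acc=0x8
Byte[8]=86: continuation. acc=(acc<<6)|0x06=0x206
Byte[9]=A0: continuation. acc=(acc<<6)|0x20=0x81A0
Completed: cp=U+81A0 (starts at byte 7)
Byte[10]=E1: 3-byte lead, need 2 cont bytes. acc=0x1
Byte[11]=93: continuation. acc=(acc<<6)|0x13=0x53
Byte[12]=BE: continuation. acc=(acc<<6)|0x3E=0x14FE
Completed: cp=U+14FE (starts at byte 10)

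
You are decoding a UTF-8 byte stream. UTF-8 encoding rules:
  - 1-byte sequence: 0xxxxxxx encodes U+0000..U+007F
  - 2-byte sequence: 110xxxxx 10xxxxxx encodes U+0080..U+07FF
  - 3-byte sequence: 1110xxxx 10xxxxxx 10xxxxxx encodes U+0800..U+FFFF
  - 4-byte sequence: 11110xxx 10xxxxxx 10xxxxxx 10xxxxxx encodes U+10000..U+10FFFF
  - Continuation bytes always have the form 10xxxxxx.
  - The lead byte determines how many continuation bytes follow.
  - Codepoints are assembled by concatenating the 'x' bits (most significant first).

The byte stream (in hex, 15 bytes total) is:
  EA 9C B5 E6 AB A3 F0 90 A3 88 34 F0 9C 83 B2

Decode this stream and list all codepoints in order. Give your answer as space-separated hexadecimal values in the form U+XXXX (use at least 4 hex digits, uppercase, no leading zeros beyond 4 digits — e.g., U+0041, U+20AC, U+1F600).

Answer: U+A735 U+6AE3 U+108C8 U+0034 U+1C0F2

Derivation:
Byte[0]=EA: 3-byte lead, need 2 cont bytes. acc=0xA
Byte[1]=9C: continuation. acc=(acc<<6)|0x1C=0x29C
Byte[2]=B5: continuation. acc=(acc<<6)|0x35=0xA735
Completed: cp=U+A735 (starts at byte 0)
Byte[3]=E6: 3-byte lead, need 2 cont bytes. acc=0x6
Byte[4]=AB: continuation. acc=(acc<<6)|0x2B=0x1AB
Byte[5]=A3: continuation. acc=(acc<<6)|0x23=0x6AE3
Completed: cp=U+6AE3 (starts at byte 3)
Byte[6]=F0: 4-byte lead, need 3 cont bytes. acc=0x0
Byte[7]=90: continuation. acc=(acc<<6)|0x10=0x10
Byte[8]=A3: continuation. acc=(acc<<6)|0x23=0x423
Byte[9]=88: continuation. acc=(acc<<6)|0x08=0x108C8
Completed: cp=U+108C8 (starts at byte 6)
Byte[10]=34: 1-byte ASCII. cp=U+0034
Byte[11]=F0: 4-byte lead, need 3 cont bytes. acc=0x0
Byte[12]=9C: continuation. acc=(acc<<6)|0x1C=0x1C
Byte[13]=83: continuation. acc=(acc<<6)|0x03=0x703
Byte[14]=B2: continuation. acc=(acc<<6)|0x32=0x1C0F2
Completed: cp=U+1C0F2 (starts at byte 11)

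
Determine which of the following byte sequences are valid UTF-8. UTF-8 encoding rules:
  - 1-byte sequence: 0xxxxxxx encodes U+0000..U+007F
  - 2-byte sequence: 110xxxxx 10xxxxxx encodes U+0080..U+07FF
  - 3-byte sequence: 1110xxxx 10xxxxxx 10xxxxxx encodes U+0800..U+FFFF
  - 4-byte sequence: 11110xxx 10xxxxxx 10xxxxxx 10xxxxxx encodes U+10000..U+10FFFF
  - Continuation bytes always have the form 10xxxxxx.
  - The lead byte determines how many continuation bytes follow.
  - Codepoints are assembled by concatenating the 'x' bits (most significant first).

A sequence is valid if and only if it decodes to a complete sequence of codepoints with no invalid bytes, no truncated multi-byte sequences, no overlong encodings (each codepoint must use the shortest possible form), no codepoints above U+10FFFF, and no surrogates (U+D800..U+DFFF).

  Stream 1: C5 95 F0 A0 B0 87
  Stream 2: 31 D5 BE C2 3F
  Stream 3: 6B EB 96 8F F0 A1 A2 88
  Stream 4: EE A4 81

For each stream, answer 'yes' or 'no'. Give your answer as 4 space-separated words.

Stream 1: decodes cleanly. VALID
Stream 2: error at byte offset 4. INVALID
Stream 3: decodes cleanly. VALID
Stream 4: decodes cleanly. VALID

Answer: yes no yes yes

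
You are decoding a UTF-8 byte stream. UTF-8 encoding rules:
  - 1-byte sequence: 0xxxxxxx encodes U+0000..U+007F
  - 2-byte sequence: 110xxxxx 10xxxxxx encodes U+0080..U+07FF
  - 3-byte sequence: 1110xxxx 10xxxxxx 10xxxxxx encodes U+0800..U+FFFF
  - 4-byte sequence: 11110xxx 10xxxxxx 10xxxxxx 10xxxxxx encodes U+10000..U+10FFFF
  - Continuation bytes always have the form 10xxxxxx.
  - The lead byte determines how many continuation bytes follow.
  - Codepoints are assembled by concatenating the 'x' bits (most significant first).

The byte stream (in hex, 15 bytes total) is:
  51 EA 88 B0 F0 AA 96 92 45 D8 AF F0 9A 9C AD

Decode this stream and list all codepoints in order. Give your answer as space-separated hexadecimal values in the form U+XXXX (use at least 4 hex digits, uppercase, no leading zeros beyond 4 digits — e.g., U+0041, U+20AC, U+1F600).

Answer: U+0051 U+A230 U+2A592 U+0045 U+062F U+1A72D

Derivation:
Byte[0]=51: 1-byte ASCII. cp=U+0051
Byte[1]=EA: 3-byte lead, need 2 cont bytes. acc=0xA
Byte[2]=88: continuation. acc=(acc<<6)|0x08=0x288
Byte[3]=B0: continuation. acc=(acc<<6)|0x30=0xA230
Completed: cp=U+A230 (starts at byte 1)
Byte[4]=F0: 4-byte lead, need 3 cont bytes. acc=0x0
Byte[5]=AA: continuation. acc=(acc<<6)|0x2A=0x2A
Byte[6]=96: continuation. acc=(acc<<6)|0x16=0xA96
Byte[7]=92: continuation. acc=(acc<<6)|0x12=0x2A592
Completed: cp=U+2A592 (starts at byte 4)
Byte[8]=45: 1-byte ASCII. cp=U+0045
Byte[9]=D8: 2-byte lead, need 1 cont bytes. acc=0x18
Byte[10]=AF: continuation. acc=(acc<<6)|0x2F=0x62F
Completed: cp=U+062F (starts at byte 9)
Byte[11]=F0: 4-byte lead, need 3 cont bytes. acc=0x0
Byte[12]=9A: continuation. acc=(acc<<6)|0x1A=0x1A
Byte[13]=9C: continuation. acc=(acc<<6)|0x1C=0x69C
Byte[14]=AD: continuation. acc=(acc<<6)|0x2D=0x1A72D
Completed: cp=U+1A72D (starts at byte 11)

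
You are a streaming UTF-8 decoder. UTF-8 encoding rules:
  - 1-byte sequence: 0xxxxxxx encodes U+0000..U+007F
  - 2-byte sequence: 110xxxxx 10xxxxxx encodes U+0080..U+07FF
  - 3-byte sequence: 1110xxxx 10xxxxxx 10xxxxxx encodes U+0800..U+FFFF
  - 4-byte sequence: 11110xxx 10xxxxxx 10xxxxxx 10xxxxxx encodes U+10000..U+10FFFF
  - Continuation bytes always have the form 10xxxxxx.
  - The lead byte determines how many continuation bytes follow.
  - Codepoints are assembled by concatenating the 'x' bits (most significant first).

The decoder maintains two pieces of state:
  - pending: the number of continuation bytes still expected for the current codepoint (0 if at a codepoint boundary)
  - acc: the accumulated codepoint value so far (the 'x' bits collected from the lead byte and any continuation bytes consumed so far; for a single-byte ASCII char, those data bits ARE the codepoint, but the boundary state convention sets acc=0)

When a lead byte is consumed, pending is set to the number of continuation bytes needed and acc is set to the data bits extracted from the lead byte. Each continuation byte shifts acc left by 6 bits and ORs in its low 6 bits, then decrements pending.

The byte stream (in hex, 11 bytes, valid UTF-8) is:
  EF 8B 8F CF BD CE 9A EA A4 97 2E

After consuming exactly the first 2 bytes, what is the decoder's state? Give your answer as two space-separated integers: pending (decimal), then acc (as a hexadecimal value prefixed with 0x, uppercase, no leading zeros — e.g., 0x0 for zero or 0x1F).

Answer: 1 0x3CB

Derivation:
Byte[0]=EF: 3-byte lead. pending=2, acc=0xF
Byte[1]=8B: continuation. acc=(acc<<6)|0x0B=0x3CB, pending=1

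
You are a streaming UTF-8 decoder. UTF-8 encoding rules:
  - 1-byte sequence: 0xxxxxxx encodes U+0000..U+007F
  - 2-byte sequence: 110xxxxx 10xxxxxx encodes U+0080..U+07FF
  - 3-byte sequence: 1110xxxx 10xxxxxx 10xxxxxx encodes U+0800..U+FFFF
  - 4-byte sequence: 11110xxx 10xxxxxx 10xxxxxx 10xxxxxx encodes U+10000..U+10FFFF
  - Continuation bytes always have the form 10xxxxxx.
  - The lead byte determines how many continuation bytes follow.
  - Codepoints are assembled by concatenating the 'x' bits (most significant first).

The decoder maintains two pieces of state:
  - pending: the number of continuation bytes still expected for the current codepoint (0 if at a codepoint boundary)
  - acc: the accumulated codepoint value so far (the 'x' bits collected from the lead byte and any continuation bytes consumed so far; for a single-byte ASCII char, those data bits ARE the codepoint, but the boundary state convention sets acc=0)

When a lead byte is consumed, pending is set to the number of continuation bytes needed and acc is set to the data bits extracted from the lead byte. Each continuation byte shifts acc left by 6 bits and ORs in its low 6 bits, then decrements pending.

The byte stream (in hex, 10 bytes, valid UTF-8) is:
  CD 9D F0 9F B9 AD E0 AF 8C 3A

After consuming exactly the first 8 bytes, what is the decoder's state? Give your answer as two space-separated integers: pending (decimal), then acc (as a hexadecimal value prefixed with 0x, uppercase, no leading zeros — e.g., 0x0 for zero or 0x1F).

Answer: 1 0x2F

Derivation:
Byte[0]=CD: 2-byte lead. pending=1, acc=0xD
Byte[1]=9D: continuation. acc=(acc<<6)|0x1D=0x35D, pending=0
Byte[2]=F0: 4-byte lead. pending=3, acc=0x0
Byte[3]=9F: continuation. acc=(acc<<6)|0x1F=0x1F, pending=2
Byte[4]=B9: continuation. acc=(acc<<6)|0x39=0x7F9, pending=1
Byte[5]=AD: continuation. acc=(acc<<6)|0x2D=0x1FE6D, pending=0
Byte[6]=E0: 3-byte lead. pending=2, acc=0x0
Byte[7]=AF: continuation. acc=(acc<<6)|0x2F=0x2F, pending=1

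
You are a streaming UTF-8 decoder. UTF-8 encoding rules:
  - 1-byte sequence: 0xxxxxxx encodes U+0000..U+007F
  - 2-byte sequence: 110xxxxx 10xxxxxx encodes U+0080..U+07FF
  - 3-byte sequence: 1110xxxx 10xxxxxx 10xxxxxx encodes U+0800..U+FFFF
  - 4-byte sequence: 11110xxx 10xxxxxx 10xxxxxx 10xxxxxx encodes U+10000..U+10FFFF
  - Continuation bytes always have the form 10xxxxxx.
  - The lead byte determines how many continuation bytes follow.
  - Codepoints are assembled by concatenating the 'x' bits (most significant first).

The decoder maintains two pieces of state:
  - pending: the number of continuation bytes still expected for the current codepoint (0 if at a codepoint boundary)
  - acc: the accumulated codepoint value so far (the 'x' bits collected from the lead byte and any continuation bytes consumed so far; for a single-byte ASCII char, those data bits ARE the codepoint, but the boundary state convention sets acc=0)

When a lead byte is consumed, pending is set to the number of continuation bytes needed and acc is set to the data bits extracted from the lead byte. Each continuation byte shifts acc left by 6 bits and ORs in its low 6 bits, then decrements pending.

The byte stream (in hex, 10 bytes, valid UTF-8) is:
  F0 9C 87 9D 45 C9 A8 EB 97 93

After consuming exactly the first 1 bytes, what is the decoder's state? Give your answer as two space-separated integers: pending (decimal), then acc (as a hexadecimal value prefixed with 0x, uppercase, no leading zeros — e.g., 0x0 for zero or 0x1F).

Answer: 3 0x0

Derivation:
Byte[0]=F0: 4-byte lead. pending=3, acc=0x0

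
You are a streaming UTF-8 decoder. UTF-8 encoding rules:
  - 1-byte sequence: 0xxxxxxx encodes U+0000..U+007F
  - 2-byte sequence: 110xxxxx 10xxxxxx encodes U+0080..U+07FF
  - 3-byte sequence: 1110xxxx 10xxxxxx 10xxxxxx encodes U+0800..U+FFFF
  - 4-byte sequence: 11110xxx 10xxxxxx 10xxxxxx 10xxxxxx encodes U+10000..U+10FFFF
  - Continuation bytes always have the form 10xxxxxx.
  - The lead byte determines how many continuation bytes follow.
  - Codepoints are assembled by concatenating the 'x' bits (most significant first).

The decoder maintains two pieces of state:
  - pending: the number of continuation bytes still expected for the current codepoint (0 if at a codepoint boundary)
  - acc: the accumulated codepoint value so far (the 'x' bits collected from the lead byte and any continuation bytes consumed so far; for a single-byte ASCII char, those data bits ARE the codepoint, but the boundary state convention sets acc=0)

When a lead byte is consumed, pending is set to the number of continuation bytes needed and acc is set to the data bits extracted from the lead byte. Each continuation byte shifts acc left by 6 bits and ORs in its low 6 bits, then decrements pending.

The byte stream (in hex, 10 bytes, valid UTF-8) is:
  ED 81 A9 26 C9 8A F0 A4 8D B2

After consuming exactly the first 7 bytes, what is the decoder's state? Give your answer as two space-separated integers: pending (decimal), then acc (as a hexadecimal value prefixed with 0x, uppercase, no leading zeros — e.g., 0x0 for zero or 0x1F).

Answer: 3 0x0

Derivation:
Byte[0]=ED: 3-byte lead. pending=2, acc=0xD
Byte[1]=81: continuation. acc=(acc<<6)|0x01=0x341, pending=1
Byte[2]=A9: continuation. acc=(acc<<6)|0x29=0xD069, pending=0
Byte[3]=26: 1-byte. pending=0, acc=0x0
Byte[4]=C9: 2-byte lead. pending=1, acc=0x9
Byte[5]=8A: continuation. acc=(acc<<6)|0x0A=0x24A, pending=0
Byte[6]=F0: 4-byte lead. pending=3, acc=0x0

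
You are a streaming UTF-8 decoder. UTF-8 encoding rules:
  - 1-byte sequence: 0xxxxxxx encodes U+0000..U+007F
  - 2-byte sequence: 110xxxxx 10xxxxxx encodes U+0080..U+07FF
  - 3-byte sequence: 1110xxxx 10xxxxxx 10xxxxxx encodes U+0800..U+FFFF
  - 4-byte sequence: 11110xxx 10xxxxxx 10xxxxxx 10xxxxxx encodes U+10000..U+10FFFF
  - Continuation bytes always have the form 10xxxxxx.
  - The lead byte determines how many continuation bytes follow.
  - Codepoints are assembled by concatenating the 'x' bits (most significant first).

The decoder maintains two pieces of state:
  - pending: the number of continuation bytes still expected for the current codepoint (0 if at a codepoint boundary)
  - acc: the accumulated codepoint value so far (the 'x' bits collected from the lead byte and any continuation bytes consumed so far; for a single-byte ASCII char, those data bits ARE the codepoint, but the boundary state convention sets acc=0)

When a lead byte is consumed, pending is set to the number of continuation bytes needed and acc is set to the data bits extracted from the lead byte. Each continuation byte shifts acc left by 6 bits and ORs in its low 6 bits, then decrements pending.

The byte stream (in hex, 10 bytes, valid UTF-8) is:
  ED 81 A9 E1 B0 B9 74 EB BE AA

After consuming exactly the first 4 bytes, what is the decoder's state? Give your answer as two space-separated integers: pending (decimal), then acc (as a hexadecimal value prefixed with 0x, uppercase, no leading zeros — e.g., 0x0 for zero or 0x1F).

Byte[0]=ED: 3-byte lead. pending=2, acc=0xD
Byte[1]=81: continuation. acc=(acc<<6)|0x01=0x341, pending=1
Byte[2]=A9: continuation. acc=(acc<<6)|0x29=0xD069, pending=0
Byte[3]=E1: 3-byte lead. pending=2, acc=0x1

Answer: 2 0x1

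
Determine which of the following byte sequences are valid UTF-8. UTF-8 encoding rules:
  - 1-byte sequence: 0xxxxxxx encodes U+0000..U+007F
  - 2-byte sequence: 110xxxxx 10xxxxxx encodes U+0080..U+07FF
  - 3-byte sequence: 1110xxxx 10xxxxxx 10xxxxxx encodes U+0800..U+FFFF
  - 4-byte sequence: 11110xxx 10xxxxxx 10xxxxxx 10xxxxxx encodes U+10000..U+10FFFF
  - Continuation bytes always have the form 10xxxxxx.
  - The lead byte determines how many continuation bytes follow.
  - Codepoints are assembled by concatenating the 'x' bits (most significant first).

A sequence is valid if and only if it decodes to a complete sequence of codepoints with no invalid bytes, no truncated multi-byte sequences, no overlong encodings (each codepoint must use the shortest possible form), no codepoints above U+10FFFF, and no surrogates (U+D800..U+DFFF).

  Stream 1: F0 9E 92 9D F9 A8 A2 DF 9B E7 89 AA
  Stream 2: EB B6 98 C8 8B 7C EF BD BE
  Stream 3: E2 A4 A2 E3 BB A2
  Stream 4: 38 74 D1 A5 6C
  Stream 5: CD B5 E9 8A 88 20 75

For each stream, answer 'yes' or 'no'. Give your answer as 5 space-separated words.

Stream 1: error at byte offset 4. INVALID
Stream 2: decodes cleanly. VALID
Stream 3: decodes cleanly. VALID
Stream 4: decodes cleanly. VALID
Stream 5: decodes cleanly. VALID

Answer: no yes yes yes yes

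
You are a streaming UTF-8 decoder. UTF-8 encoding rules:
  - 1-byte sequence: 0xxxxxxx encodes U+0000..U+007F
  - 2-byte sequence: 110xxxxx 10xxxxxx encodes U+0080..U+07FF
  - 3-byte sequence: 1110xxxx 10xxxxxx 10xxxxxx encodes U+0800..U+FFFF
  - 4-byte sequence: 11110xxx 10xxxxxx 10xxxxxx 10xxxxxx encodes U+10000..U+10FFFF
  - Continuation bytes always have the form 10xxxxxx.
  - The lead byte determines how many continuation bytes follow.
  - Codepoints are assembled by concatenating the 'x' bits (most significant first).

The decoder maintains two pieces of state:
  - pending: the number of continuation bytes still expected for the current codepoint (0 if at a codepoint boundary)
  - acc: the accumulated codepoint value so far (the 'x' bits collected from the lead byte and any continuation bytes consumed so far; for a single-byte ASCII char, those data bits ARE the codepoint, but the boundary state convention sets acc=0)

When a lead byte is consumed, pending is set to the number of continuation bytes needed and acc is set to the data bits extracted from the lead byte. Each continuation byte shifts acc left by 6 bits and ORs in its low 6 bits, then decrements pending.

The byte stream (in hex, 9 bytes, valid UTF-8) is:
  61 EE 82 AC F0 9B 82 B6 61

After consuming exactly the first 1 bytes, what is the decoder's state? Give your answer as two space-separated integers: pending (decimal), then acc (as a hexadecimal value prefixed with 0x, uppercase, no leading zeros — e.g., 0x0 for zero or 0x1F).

Byte[0]=61: 1-byte. pending=0, acc=0x0

Answer: 0 0x0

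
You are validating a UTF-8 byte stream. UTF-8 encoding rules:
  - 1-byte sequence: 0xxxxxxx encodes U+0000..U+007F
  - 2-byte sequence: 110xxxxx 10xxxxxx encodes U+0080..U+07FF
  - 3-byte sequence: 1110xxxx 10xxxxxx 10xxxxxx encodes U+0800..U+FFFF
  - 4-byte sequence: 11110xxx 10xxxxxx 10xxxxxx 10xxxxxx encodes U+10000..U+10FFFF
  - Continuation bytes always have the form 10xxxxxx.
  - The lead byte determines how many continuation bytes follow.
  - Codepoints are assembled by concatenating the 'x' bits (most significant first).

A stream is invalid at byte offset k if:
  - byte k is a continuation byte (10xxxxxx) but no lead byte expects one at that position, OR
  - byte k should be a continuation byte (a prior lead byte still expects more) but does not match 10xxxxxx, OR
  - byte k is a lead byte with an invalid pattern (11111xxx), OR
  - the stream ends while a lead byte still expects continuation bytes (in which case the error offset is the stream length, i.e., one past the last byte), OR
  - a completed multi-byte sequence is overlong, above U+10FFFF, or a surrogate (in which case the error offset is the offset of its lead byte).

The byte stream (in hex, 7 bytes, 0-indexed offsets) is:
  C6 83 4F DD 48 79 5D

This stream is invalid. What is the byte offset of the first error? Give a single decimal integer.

Answer: 4

Derivation:
Byte[0]=C6: 2-byte lead, need 1 cont bytes. acc=0x6
Byte[1]=83: continuation. acc=(acc<<6)|0x03=0x183
Completed: cp=U+0183 (starts at byte 0)
Byte[2]=4F: 1-byte ASCII. cp=U+004F
Byte[3]=DD: 2-byte lead, need 1 cont bytes. acc=0x1D
Byte[4]=48: expected 10xxxxxx continuation. INVALID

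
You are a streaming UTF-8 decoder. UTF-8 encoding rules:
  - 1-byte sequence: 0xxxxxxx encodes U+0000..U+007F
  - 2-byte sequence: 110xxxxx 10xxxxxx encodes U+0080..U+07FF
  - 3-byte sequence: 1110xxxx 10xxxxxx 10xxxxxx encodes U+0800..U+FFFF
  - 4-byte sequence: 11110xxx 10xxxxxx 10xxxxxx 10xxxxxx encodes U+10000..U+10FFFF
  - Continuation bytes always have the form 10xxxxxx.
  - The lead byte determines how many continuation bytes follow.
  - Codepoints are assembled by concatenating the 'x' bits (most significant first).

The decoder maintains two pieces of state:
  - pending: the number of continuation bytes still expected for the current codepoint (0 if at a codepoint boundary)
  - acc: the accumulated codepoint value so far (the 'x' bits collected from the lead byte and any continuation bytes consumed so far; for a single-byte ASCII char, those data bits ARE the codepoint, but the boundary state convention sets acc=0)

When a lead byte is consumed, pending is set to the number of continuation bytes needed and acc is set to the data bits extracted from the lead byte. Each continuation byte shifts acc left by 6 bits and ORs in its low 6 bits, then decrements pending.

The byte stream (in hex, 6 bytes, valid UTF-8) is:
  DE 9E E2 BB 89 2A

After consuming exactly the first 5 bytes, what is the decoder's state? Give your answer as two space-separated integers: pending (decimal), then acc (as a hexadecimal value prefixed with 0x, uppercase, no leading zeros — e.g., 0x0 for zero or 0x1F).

Byte[0]=DE: 2-byte lead. pending=1, acc=0x1E
Byte[1]=9E: continuation. acc=(acc<<6)|0x1E=0x79E, pending=0
Byte[2]=E2: 3-byte lead. pending=2, acc=0x2
Byte[3]=BB: continuation. acc=(acc<<6)|0x3B=0xBB, pending=1
Byte[4]=89: continuation. acc=(acc<<6)|0x09=0x2EC9, pending=0

Answer: 0 0x2EC9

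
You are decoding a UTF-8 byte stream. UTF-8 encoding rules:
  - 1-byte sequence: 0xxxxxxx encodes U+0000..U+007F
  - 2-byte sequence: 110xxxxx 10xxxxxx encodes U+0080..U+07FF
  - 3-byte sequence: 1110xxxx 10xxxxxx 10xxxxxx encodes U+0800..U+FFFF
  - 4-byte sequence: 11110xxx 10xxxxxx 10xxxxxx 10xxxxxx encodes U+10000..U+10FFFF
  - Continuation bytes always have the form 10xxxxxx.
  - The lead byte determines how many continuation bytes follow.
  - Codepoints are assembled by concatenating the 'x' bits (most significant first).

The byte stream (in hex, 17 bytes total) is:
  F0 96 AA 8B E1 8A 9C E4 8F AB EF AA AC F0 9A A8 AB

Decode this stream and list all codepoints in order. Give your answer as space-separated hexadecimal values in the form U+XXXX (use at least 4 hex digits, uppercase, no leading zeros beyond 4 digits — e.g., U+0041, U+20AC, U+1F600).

Answer: U+16A8B U+129C U+43EB U+FAAC U+1AA2B

Derivation:
Byte[0]=F0: 4-byte lead, need 3 cont bytes. acc=0x0
Byte[1]=96: continuation. acc=(acc<<6)|0x16=0x16
Byte[2]=AA: continuation. acc=(acc<<6)|0x2A=0x5AA
Byte[3]=8B: continuation. acc=(acc<<6)|0x0B=0x16A8B
Completed: cp=U+16A8B (starts at byte 0)
Byte[4]=E1: 3-byte lead, need 2 cont bytes. acc=0x1
Byte[5]=8A: continuation. acc=(acc<<6)|0x0A=0x4A
Byte[6]=9C: continuation. acc=(acc<<6)|0x1C=0x129C
Completed: cp=U+129C (starts at byte 4)
Byte[7]=E4: 3-byte lead, need 2 cont bytes. acc=0x4
Byte[8]=8F: continuation. acc=(acc<<6)|0x0F=0x10F
Byte[9]=AB: continuation. acc=(acc<<6)|0x2B=0x43EB
Completed: cp=U+43EB (starts at byte 7)
Byte[10]=EF: 3-byte lead, need 2 cont bytes. acc=0xF
Byte[11]=AA: continuation. acc=(acc<<6)|0x2A=0x3EA
Byte[12]=AC: continuation. acc=(acc<<6)|0x2C=0xFAAC
Completed: cp=U+FAAC (starts at byte 10)
Byte[13]=F0: 4-byte lead, need 3 cont bytes. acc=0x0
Byte[14]=9A: continuation. acc=(acc<<6)|0x1A=0x1A
Byte[15]=A8: continuation. acc=(acc<<6)|0x28=0x6A8
Byte[16]=AB: continuation. acc=(acc<<6)|0x2B=0x1AA2B
Completed: cp=U+1AA2B (starts at byte 13)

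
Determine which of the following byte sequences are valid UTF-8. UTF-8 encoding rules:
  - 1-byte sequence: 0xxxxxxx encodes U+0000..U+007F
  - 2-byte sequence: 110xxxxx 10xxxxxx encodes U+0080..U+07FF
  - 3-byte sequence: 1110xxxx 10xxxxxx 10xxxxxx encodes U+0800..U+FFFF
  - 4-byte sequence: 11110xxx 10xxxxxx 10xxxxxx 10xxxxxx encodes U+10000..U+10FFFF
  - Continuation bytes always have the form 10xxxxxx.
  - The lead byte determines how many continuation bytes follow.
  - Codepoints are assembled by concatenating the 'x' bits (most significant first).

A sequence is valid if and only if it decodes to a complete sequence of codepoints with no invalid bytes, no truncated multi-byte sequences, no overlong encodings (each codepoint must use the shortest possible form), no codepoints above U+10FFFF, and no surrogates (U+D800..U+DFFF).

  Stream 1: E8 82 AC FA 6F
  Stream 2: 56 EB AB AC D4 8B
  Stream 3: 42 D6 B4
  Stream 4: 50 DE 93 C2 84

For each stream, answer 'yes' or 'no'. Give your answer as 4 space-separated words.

Stream 1: error at byte offset 3. INVALID
Stream 2: decodes cleanly. VALID
Stream 3: decodes cleanly. VALID
Stream 4: decodes cleanly. VALID

Answer: no yes yes yes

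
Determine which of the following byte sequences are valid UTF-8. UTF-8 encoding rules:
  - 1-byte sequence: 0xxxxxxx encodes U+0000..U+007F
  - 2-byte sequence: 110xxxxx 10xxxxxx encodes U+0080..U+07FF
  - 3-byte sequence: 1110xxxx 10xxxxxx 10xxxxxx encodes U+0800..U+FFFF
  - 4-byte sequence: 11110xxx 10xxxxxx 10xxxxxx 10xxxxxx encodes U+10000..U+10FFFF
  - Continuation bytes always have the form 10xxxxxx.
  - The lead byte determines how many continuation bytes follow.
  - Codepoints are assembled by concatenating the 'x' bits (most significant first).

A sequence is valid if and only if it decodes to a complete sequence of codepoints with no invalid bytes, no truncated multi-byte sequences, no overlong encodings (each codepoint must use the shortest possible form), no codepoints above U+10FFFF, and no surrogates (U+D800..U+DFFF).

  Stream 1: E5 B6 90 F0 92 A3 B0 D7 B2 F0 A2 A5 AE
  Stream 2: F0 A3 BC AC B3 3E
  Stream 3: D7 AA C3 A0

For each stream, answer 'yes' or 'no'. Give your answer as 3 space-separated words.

Stream 1: decodes cleanly. VALID
Stream 2: error at byte offset 4. INVALID
Stream 3: decodes cleanly. VALID

Answer: yes no yes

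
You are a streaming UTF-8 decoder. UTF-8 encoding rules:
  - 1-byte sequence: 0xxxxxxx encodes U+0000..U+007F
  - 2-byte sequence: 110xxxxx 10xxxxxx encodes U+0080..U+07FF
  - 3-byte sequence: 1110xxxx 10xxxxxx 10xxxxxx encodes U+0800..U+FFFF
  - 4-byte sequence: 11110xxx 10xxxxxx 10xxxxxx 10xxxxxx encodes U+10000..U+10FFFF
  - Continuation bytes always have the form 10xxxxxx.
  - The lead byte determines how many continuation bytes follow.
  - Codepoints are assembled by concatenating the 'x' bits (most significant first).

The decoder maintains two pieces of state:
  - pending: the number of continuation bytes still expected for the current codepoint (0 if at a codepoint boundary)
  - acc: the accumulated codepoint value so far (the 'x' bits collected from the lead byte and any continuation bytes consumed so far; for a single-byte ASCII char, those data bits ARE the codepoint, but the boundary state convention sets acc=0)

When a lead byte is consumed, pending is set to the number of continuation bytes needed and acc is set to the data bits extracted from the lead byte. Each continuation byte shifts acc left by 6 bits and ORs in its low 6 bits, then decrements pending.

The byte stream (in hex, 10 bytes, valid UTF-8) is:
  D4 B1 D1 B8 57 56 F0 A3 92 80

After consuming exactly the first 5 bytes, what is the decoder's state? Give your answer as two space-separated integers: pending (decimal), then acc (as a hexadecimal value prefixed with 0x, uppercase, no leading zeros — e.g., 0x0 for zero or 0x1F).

Byte[0]=D4: 2-byte lead. pending=1, acc=0x14
Byte[1]=B1: continuation. acc=(acc<<6)|0x31=0x531, pending=0
Byte[2]=D1: 2-byte lead. pending=1, acc=0x11
Byte[3]=B8: continuation. acc=(acc<<6)|0x38=0x478, pending=0
Byte[4]=57: 1-byte. pending=0, acc=0x0

Answer: 0 0x0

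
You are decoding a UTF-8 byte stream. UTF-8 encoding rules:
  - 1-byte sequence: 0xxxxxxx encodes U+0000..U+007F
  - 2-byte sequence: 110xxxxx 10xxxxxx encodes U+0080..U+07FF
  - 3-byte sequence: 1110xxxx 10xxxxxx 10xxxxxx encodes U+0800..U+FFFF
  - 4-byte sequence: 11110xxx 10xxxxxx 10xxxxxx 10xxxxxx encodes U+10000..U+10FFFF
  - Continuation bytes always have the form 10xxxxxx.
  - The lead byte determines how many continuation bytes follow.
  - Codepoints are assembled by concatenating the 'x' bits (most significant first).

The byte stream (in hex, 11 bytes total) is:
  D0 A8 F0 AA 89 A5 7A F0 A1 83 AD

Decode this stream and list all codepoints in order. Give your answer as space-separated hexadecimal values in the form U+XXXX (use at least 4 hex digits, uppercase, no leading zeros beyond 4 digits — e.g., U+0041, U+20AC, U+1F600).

Byte[0]=D0: 2-byte lead, need 1 cont bytes. acc=0x10
Byte[1]=A8: continuation. acc=(acc<<6)|0x28=0x428
Completed: cp=U+0428 (starts at byte 0)
Byte[2]=F0: 4-byte lead, need 3 cont bytes. acc=0x0
Byte[3]=AA: continuation. acc=(acc<<6)|0x2A=0x2A
Byte[4]=89: continuation. acc=(acc<<6)|0x09=0xA89
Byte[5]=A5: continuation. acc=(acc<<6)|0x25=0x2A265
Completed: cp=U+2A265 (starts at byte 2)
Byte[6]=7A: 1-byte ASCII. cp=U+007A
Byte[7]=F0: 4-byte lead, need 3 cont bytes. acc=0x0
Byte[8]=A1: continuation. acc=(acc<<6)|0x21=0x21
Byte[9]=83: continuation. acc=(acc<<6)|0x03=0x843
Byte[10]=AD: continuation. acc=(acc<<6)|0x2D=0x210ED
Completed: cp=U+210ED (starts at byte 7)

Answer: U+0428 U+2A265 U+007A U+210ED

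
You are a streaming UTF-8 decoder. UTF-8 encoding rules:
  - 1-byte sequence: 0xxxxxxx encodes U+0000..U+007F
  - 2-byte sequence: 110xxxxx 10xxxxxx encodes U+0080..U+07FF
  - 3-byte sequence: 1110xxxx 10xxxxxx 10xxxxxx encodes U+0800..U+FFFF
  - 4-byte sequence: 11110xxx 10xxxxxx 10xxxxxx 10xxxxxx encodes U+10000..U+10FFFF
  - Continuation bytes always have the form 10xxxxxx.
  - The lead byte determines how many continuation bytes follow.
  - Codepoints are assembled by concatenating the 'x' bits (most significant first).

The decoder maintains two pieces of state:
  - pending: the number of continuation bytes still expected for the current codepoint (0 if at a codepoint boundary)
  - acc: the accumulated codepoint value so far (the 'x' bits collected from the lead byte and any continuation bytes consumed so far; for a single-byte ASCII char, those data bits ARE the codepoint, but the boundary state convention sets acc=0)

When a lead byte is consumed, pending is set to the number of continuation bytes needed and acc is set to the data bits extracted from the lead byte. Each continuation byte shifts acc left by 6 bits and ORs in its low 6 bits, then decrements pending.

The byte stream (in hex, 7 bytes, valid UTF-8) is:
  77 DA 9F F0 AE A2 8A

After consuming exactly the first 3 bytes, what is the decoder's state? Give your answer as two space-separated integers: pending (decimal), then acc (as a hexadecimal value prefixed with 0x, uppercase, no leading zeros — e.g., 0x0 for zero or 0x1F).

Answer: 0 0x69F

Derivation:
Byte[0]=77: 1-byte. pending=0, acc=0x0
Byte[1]=DA: 2-byte lead. pending=1, acc=0x1A
Byte[2]=9F: continuation. acc=(acc<<6)|0x1F=0x69F, pending=0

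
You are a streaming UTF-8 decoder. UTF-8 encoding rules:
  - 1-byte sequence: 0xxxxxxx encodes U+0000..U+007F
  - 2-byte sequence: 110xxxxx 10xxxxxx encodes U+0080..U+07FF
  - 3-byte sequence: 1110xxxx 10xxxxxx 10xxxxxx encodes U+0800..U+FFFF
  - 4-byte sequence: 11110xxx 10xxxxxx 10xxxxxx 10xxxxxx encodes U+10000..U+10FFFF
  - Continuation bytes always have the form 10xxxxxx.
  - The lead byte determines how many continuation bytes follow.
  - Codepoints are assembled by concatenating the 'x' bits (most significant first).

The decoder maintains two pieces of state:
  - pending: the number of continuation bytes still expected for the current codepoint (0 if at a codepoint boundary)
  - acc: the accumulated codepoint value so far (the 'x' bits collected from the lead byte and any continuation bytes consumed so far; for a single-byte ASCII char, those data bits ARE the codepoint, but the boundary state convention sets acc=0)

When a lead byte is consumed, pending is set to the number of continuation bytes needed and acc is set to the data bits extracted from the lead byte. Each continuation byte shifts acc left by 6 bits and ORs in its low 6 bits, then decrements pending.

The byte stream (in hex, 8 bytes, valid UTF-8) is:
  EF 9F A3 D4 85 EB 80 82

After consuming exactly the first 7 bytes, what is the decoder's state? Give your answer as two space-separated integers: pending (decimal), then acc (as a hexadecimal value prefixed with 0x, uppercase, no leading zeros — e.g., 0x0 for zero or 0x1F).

Byte[0]=EF: 3-byte lead. pending=2, acc=0xF
Byte[1]=9F: continuation. acc=(acc<<6)|0x1F=0x3DF, pending=1
Byte[2]=A3: continuation. acc=(acc<<6)|0x23=0xF7E3, pending=0
Byte[3]=D4: 2-byte lead. pending=1, acc=0x14
Byte[4]=85: continuation. acc=(acc<<6)|0x05=0x505, pending=0
Byte[5]=EB: 3-byte lead. pending=2, acc=0xB
Byte[6]=80: continuation. acc=(acc<<6)|0x00=0x2C0, pending=1

Answer: 1 0x2C0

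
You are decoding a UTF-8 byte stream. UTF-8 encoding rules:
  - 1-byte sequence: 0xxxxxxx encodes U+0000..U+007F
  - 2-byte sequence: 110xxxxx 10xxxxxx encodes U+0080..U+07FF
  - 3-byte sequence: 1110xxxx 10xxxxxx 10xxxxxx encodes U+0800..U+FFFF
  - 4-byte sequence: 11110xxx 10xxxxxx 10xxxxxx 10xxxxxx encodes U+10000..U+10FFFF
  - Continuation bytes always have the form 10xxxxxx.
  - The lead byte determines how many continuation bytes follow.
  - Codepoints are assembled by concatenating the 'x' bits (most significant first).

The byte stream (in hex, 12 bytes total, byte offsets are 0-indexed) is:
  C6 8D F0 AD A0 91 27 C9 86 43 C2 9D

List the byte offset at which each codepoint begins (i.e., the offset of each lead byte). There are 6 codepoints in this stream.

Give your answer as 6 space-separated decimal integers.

Byte[0]=C6: 2-byte lead, need 1 cont bytes. acc=0x6
Byte[1]=8D: continuation. acc=(acc<<6)|0x0D=0x18D
Completed: cp=U+018D (starts at byte 0)
Byte[2]=F0: 4-byte lead, need 3 cont bytes. acc=0x0
Byte[3]=AD: continuation. acc=(acc<<6)|0x2D=0x2D
Byte[4]=A0: continuation. acc=(acc<<6)|0x20=0xB60
Byte[5]=91: continuation. acc=(acc<<6)|0x11=0x2D811
Completed: cp=U+2D811 (starts at byte 2)
Byte[6]=27: 1-byte ASCII. cp=U+0027
Byte[7]=C9: 2-byte lead, need 1 cont bytes. acc=0x9
Byte[8]=86: continuation. acc=(acc<<6)|0x06=0x246
Completed: cp=U+0246 (starts at byte 7)
Byte[9]=43: 1-byte ASCII. cp=U+0043
Byte[10]=C2: 2-byte lead, need 1 cont bytes. acc=0x2
Byte[11]=9D: continuation. acc=(acc<<6)|0x1D=0x9D
Completed: cp=U+009D (starts at byte 10)

Answer: 0 2 6 7 9 10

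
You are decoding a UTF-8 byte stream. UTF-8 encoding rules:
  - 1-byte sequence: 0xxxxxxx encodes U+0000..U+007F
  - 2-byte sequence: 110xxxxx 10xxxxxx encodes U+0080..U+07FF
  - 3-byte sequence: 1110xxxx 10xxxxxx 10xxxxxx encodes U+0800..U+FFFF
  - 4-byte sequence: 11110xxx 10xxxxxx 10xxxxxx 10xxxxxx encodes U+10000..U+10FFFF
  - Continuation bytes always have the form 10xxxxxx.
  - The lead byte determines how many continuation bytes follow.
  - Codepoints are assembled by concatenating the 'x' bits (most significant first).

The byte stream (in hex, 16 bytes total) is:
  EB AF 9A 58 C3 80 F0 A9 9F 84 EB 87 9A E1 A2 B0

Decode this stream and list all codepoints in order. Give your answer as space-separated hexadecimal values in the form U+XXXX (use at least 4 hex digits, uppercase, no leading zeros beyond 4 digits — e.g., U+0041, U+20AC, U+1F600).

Answer: U+BBDA U+0058 U+00C0 U+297C4 U+B1DA U+18B0

Derivation:
Byte[0]=EB: 3-byte lead, need 2 cont bytes. acc=0xB
Byte[1]=AF: continuation. acc=(acc<<6)|0x2F=0x2EF
Byte[2]=9A: continuation. acc=(acc<<6)|0x1A=0xBBDA
Completed: cp=U+BBDA (starts at byte 0)
Byte[3]=58: 1-byte ASCII. cp=U+0058
Byte[4]=C3: 2-byte lead, need 1 cont bytes. acc=0x3
Byte[5]=80: continuation. acc=(acc<<6)|0x00=0xC0
Completed: cp=U+00C0 (starts at byte 4)
Byte[6]=F0: 4-byte lead, need 3 cont bytes. acc=0x0
Byte[7]=A9: continuation. acc=(acc<<6)|0x29=0x29
Byte[8]=9F: continuation. acc=(acc<<6)|0x1F=0xA5F
Byte[9]=84: continuation. acc=(acc<<6)|0x04=0x297C4
Completed: cp=U+297C4 (starts at byte 6)
Byte[10]=EB: 3-byte lead, need 2 cont bytes. acc=0xB
Byte[11]=87: continuation. acc=(acc<<6)|0x07=0x2C7
Byte[12]=9A: continuation. acc=(acc<<6)|0x1A=0xB1DA
Completed: cp=U+B1DA (starts at byte 10)
Byte[13]=E1: 3-byte lead, need 2 cont bytes. acc=0x1
Byte[14]=A2: continuation. acc=(acc<<6)|0x22=0x62
Byte[15]=B0: continuation. acc=(acc<<6)|0x30=0x18B0
Completed: cp=U+18B0 (starts at byte 13)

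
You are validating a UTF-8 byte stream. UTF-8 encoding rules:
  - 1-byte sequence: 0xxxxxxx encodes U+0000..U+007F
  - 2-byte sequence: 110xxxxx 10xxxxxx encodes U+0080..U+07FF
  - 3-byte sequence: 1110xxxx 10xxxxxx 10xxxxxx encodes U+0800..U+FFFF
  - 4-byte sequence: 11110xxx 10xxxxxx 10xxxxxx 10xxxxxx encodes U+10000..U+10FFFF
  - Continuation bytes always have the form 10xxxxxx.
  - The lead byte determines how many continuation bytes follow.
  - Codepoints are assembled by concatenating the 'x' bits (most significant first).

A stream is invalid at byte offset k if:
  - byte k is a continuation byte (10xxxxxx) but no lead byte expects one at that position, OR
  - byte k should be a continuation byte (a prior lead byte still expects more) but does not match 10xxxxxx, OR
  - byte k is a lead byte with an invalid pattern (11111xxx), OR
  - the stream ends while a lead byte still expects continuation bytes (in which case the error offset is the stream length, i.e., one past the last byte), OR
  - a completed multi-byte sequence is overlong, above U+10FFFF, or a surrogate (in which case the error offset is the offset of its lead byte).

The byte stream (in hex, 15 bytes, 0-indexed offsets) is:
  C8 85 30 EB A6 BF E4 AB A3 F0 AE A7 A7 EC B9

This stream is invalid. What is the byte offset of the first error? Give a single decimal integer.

Answer: 15

Derivation:
Byte[0]=C8: 2-byte lead, need 1 cont bytes. acc=0x8
Byte[1]=85: continuation. acc=(acc<<6)|0x05=0x205
Completed: cp=U+0205 (starts at byte 0)
Byte[2]=30: 1-byte ASCII. cp=U+0030
Byte[3]=EB: 3-byte lead, need 2 cont bytes. acc=0xB
Byte[4]=A6: continuation. acc=(acc<<6)|0x26=0x2E6
Byte[5]=BF: continuation. acc=(acc<<6)|0x3F=0xB9BF
Completed: cp=U+B9BF (starts at byte 3)
Byte[6]=E4: 3-byte lead, need 2 cont bytes. acc=0x4
Byte[7]=AB: continuation. acc=(acc<<6)|0x2B=0x12B
Byte[8]=A3: continuation. acc=(acc<<6)|0x23=0x4AE3
Completed: cp=U+4AE3 (starts at byte 6)
Byte[9]=F0: 4-byte lead, need 3 cont bytes. acc=0x0
Byte[10]=AE: continuation. acc=(acc<<6)|0x2E=0x2E
Byte[11]=A7: continuation. acc=(acc<<6)|0x27=0xBA7
Byte[12]=A7: continuation. acc=(acc<<6)|0x27=0x2E9E7
Completed: cp=U+2E9E7 (starts at byte 9)
Byte[13]=EC: 3-byte lead, need 2 cont bytes. acc=0xC
Byte[14]=B9: continuation. acc=(acc<<6)|0x39=0x339
Byte[15]: stream ended, expected continuation. INVALID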